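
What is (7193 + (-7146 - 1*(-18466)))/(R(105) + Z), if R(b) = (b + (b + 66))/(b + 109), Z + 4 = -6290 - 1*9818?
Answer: -1980891/1723846 ≈ -1.1491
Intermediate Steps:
Z = -16112 (Z = -4 + (-6290 - 1*9818) = -4 + (-6290 - 9818) = -4 - 16108 = -16112)
R(b) = (66 + 2*b)/(109 + b) (R(b) = (b + (66 + b))/(109 + b) = (66 + 2*b)/(109 + b))
(7193 + (-7146 - 1*(-18466)))/(R(105) + Z) = (7193 + (-7146 - 1*(-18466)))/(2*(33 + 105)/(109 + 105) - 16112) = (7193 + (-7146 + 18466))/(2*138/214 - 16112) = (7193 + 11320)/(2*(1/214)*138 - 16112) = 18513/(138/107 - 16112) = 18513/(-1723846/107) = 18513*(-107/1723846) = -1980891/1723846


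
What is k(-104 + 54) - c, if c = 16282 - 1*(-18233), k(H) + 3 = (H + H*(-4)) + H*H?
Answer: -31868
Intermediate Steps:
k(H) = -3 + H² - 3*H (k(H) = -3 + ((H + H*(-4)) + H*H) = -3 + ((H - 4*H) + H²) = -3 + (-3*H + H²) = -3 + (H² - 3*H) = -3 + H² - 3*H)
c = 34515 (c = 16282 + 18233 = 34515)
k(-104 + 54) - c = (-3 + (-104 + 54)² - 3*(-104 + 54)) - 1*34515 = (-3 + (-50)² - 3*(-50)) - 34515 = (-3 + 2500 + 150) - 34515 = 2647 - 34515 = -31868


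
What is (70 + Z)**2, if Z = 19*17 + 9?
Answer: 161604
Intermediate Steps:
Z = 332 (Z = 323 + 9 = 332)
(70 + Z)**2 = (70 + 332)**2 = 402**2 = 161604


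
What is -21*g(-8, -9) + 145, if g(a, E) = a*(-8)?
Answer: -1199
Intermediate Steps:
g(a, E) = -8*a
-21*g(-8, -9) + 145 = -(-168)*(-8) + 145 = -21*64 + 145 = -1344 + 145 = -1199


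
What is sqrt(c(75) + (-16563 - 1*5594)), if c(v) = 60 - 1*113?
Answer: I*sqrt(22210) ≈ 149.03*I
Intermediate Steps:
c(v) = -53 (c(v) = 60 - 113 = -53)
sqrt(c(75) + (-16563 - 1*5594)) = sqrt(-53 + (-16563 - 1*5594)) = sqrt(-53 + (-16563 - 5594)) = sqrt(-53 - 22157) = sqrt(-22210) = I*sqrt(22210)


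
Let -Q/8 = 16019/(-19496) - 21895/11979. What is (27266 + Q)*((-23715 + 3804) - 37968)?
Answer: -5122872016331209/3243647 ≈ -1.5794e+9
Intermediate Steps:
Q = 618756521/29192823 (Q = -8*(16019/(-19496) - 21895/11979) = -8*(16019*(-1/19496) - 21895*1/11979) = -8*(-16019/19496 - 21895/11979) = -8*(-618756521/233542584) = 618756521/29192823 ≈ 21.195)
(27266 + Q)*((-23715 + 3804) - 37968) = (27266 + 618756521/29192823)*((-23715 + 3804) - 37968) = 796590268439*(-19911 - 37968)/29192823 = (796590268439/29192823)*(-57879) = -5122872016331209/3243647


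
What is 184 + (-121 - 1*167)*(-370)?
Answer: 106744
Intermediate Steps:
184 + (-121 - 1*167)*(-370) = 184 + (-121 - 167)*(-370) = 184 - 288*(-370) = 184 + 106560 = 106744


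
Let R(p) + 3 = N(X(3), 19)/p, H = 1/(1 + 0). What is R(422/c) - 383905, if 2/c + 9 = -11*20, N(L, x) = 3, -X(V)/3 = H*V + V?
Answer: -18550050655/48319 ≈ -3.8391e+5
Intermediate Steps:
H = 1 (H = 1/1 = 1)
X(V) = -6*V (X(V) = -3*(1*V + V) = -3*(V + V) = -6*V)
c = -2/229 (c = 2/(-9 - 11*20) = 2/(-9 - 220) = 2/(-229) = 2*(-1/229) = -2/229 ≈ -0.0087336)
R(p) = -3 + 3/p
R(422/c) - 383905 = (-3 + 3/((422/(-2/229)))) - 383905 = (-3 + 3/((422*(-229/2)))) - 383905 = (-3 + 3/(-48319)) - 383905 = (-3 + 3*(-1/48319)) - 383905 = (-3 - 3/48319) - 383905 = -144960/48319 - 383905 = -18550050655/48319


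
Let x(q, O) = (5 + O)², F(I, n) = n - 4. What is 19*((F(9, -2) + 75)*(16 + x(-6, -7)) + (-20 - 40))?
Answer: 25080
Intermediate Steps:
F(I, n) = -4 + n
19*((F(9, -2) + 75)*(16 + x(-6, -7)) + (-20 - 40)) = 19*(((-4 - 2) + 75)*(16 + (5 - 7)²) + (-20 - 40)) = 19*((-6 + 75)*(16 + (-2)²) - 60) = 19*(69*(16 + 4) - 60) = 19*(69*20 - 60) = 19*(1380 - 60) = 19*1320 = 25080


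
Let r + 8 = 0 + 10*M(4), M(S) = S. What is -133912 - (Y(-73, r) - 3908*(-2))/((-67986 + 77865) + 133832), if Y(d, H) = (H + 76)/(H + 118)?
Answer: -481115881218/3592775 ≈ -1.3391e+5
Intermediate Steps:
r = 32 (r = -8 + (0 + 10*4) = -8 + (0 + 40) = -8 + 40 = 32)
Y(d, H) = (76 + H)/(118 + H)
-133912 - (Y(-73, r) - 3908*(-2))/((-67986 + 77865) + 133832) = -133912 - ((76 + 32)/(118 + 32) - 3908*(-2))/((-67986 + 77865) + 133832) = -133912 - (108/150 + 7816)/(9879 + 133832) = -133912 - ((1/150)*108 + 7816)/143711 = -133912 - (18/25 + 7816)/143711 = -133912 - 195418/(25*143711) = -133912 - 1*195418/3592775 = -133912 - 195418/3592775 = -481115881218/3592775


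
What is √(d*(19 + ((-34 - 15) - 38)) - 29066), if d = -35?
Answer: I*√26686 ≈ 163.36*I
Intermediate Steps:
√(d*(19 + ((-34 - 15) - 38)) - 29066) = √(-35*(19 + ((-34 - 15) - 38)) - 29066) = √(-35*(19 + (-49 - 38)) - 29066) = √(-35*(19 - 87) - 29066) = √(-35*(-68) - 29066) = √(2380 - 29066) = √(-26686) = I*√26686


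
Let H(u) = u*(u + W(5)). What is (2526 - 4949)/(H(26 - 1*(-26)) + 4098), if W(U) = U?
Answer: -2423/7062 ≈ -0.34310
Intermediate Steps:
H(u) = u*(5 + u) (H(u) = u*(u + 5) = u*(5 + u))
(2526 - 4949)/(H(26 - 1*(-26)) + 4098) = (2526 - 4949)/((26 - 1*(-26))*(5 + (26 - 1*(-26))) + 4098) = -2423/((26 + 26)*(5 + (26 + 26)) + 4098) = -2423/(52*(5 + 52) + 4098) = -2423/(52*57 + 4098) = -2423/(2964 + 4098) = -2423/7062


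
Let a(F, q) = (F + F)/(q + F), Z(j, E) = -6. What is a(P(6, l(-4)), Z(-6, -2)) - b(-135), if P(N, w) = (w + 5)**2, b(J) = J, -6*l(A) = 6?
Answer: 691/5 ≈ 138.20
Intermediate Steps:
l(A) = -1 (l(A) = -1/6*6 = -1)
P(N, w) = (5 + w)**2
a(F, q) = 2*F/(F + q) (a(F, q) = (2*F)/(F + q) = 2*F/(F + q))
a(P(6, l(-4)), Z(-6, -2)) - b(-135) = 2*(5 - 1)**2/((5 - 1)**2 - 6) - 1*(-135) = 2*4**2/(4**2 - 6) + 135 = 2*16/(16 - 6) + 135 = 2*16/10 + 135 = 2*16*(1/10) + 135 = 16/5 + 135 = 691/5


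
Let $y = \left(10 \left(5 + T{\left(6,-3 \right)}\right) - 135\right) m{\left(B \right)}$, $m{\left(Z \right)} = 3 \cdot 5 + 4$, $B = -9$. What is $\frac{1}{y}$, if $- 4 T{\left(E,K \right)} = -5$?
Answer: $- \frac{2}{2755} \approx -0.00072595$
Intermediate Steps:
$T{\left(E,K \right)} = \frac{5}{4}$ ($T{\left(E,K \right)} = \left(- \frac{1}{4}\right) \left(-5\right) = \frac{5}{4}$)
$m{\left(Z \right)} = 19$ ($m{\left(Z \right)} = 15 + 4 = 19$)
$y = - \frac{2755}{2}$ ($y = \left(10 \left(5 + \frac{5}{4}\right) - 135\right) 19 = \left(10 \cdot \frac{25}{4} - 135\right) 19 = \left(\frac{125}{2} - 135\right) 19 = \left(- \frac{145}{2}\right) 19 = - \frac{2755}{2} \approx -1377.5$)
$\frac{1}{y} = \frac{1}{- \frac{2755}{2}} = - \frac{2}{2755}$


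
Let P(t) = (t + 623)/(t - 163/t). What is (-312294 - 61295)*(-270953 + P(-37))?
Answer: 61042761449500/603 ≈ 1.0123e+11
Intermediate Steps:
P(t) = (623 + t)/(t - 163/t)
(-312294 - 61295)*(-270953 + P(-37)) = (-312294 - 61295)*(-270953 - 37*(623 - 37)/(-163 + (-37)**2)) = -373589*(-270953 - 37*586/(-163 + 1369)) = -373589*(-270953 - 37*586/1206) = -373589*(-270953 - 37*1/1206*586) = -373589*(-270953 - 10841/603) = -373589*(-163395500/603) = 61042761449500/603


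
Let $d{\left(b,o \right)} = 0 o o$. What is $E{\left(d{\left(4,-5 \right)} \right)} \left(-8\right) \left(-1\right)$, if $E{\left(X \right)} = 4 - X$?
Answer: $32$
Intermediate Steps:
$d{\left(b,o \right)} = 0$ ($d{\left(b,o \right)} = 0 o = 0$)
$E{\left(d{\left(4,-5 \right)} \right)} \left(-8\right) \left(-1\right) = \left(4 - 0\right) \left(-8\right) \left(-1\right) = \left(4 + 0\right) \left(-8\right) \left(-1\right) = 4 \left(-8\right) \left(-1\right) = \left(-32\right) \left(-1\right) = 32$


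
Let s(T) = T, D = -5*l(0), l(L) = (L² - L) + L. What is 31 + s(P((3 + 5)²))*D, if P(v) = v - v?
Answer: 31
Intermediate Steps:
P(v) = 0
l(L) = L²
D = 0 (D = -5*0² = -5*0 = 0)
31 + s(P((3 + 5)²))*D = 31 + 0*0 = 31 + 0 = 31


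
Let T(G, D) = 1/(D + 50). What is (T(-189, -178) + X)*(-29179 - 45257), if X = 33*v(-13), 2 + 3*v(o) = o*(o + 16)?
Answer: 1074278961/32 ≈ 3.3571e+7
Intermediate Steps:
v(o) = -2/3 + o*(16 + o)/3 (v(o) = -2/3 + (o*(o + 16))/3 = -2/3 + (o*(16 + o))/3 = -2/3 + o*(16 + o)/3)
X = -451 (X = 33*(-2/3 + (1/3)*(-13)**2 + (16/3)*(-13)) = 33*(-2/3 + (1/3)*169 - 208/3) = 33*(-2/3 + 169/3 - 208/3) = 33*(-41/3) = -451)
T(G, D) = 1/(50 + D)
(T(-189, -178) + X)*(-29179 - 45257) = (1/(50 - 178) - 451)*(-29179 - 45257) = (1/(-128) - 451)*(-74436) = (-1/128 - 451)*(-74436) = -57729/128*(-74436) = 1074278961/32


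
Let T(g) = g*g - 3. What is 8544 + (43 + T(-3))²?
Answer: 10945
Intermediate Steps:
T(g) = -3 + g² (T(g) = g² - 3 = -3 + g²)
8544 + (43 + T(-3))² = 8544 + (43 + (-3 + (-3)²))² = 8544 + (43 + (-3 + 9))² = 8544 + (43 + 6)² = 8544 + 49² = 8544 + 2401 = 10945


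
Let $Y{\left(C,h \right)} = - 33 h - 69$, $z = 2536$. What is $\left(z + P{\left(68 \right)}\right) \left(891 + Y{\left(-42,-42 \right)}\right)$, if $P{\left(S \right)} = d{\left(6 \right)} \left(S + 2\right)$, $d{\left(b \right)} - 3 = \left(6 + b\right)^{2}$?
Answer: $28319808$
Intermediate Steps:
$d{\left(b \right)} = 3 + \left(6 + b\right)^{2}$
$Y{\left(C,h \right)} = -69 - 33 h$
$P{\left(S \right)} = 294 + 147 S$ ($P{\left(S \right)} = \left(3 + \left(6 + 6\right)^{2}\right) \left(S + 2\right) = \left(3 + 12^{2}\right) \left(2 + S\right) = \left(3 + 144\right) \left(2 + S\right) = 147 \left(2 + S\right) = 294 + 147 S$)
$\left(z + P{\left(68 \right)}\right) \left(891 + Y{\left(-42,-42 \right)}\right) = \left(2536 + \left(294 + 147 \cdot 68\right)\right) \left(891 - -1317\right) = \left(2536 + \left(294 + 9996\right)\right) \left(891 + \left(-69 + 1386\right)\right) = \left(2536 + 10290\right) \left(891 + 1317\right) = 12826 \cdot 2208 = 28319808$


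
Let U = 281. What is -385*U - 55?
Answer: -108240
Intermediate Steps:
-385*U - 55 = -385*281 - 55 = -108185 - 55 = -108240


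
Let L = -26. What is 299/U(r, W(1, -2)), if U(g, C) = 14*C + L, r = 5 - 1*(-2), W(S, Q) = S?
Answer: -299/12 ≈ -24.917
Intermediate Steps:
r = 7 (r = 5 + 2 = 7)
U(g, C) = -26 + 14*C (U(g, C) = 14*C - 26 = -26 + 14*C)
299/U(r, W(1, -2)) = 299/(-26 + 14*1) = 299/(-26 + 14) = 299/(-12) = 299*(-1/12) = -299/12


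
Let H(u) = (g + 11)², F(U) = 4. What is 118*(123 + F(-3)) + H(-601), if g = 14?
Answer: 15611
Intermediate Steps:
H(u) = 625 (H(u) = (14 + 11)² = 25² = 625)
118*(123 + F(-3)) + H(-601) = 118*(123 + 4) + 625 = 118*127 + 625 = 14986 + 625 = 15611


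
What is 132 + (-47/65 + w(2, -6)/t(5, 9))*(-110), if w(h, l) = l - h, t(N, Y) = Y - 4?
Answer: 5038/13 ≈ 387.54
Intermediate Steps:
t(N, Y) = -4 + Y
132 + (-47/65 + w(2, -6)/t(5, 9))*(-110) = 132 + (-47/65 + (-6 - 1*2)/(-4 + 9))*(-110) = 132 + (-47*1/65 + (-6 - 2)/5)*(-110) = 132 + (-47/65 - 8*1/5)*(-110) = 132 + (-47/65 - 8/5)*(-110) = 132 - 151/65*(-110) = 132 + 3322/13 = 5038/13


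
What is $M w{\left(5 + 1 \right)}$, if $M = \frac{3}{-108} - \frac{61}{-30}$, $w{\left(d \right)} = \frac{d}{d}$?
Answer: $\frac{361}{180} \approx 2.0056$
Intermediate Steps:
$w{\left(d \right)} = 1$
$M = \frac{361}{180}$ ($M = 3 \left(- \frac{1}{108}\right) - - \frac{61}{30} = - \frac{1}{36} + \frac{61}{30} = \frac{361}{180} \approx 2.0056$)
$M w{\left(5 + 1 \right)} = \frac{361}{180} \cdot 1 = \frac{361}{180}$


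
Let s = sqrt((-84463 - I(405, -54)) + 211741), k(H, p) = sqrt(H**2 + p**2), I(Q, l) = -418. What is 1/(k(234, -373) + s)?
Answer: 1/(sqrt(193885) + 4*sqrt(7981)) ≈ 0.0012537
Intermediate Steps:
s = 4*sqrt(7981) (s = sqrt((-84463 - 1*(-418)) + 211741) = sqrt((-84463 + 418) + 211741) = sqrt(-84045 + 211741) = sqrt(127696) = 4*sqrt(7981) ≈ 357.35)
1/(k(234, -373) + s) = 1/(sqrt(234**2 + (-373)**2) + 4*sqrt(7981)) = 1/(sqrt(54756 + 139129) + 4*sqrt(7981)) = 1/(sqrt(193885) + 4*sqrt(7981))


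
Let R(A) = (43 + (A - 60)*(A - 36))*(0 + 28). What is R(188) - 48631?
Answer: 497341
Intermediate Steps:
R(A) = 1204 + 28*(-60 + A)*(-36 + A) (R(A) = (43 + (-60 + A)*(-36 + A))*28 = 1204 + 28*(-60 + A)*(-36 + A))
R(188) - 48631 = (61684 - 2688*188 + 28*188²) - 48631 = (61684 - 505344 + 28*35344) - 48631 = (61684 - 505344 + 989632) - 48631 = 545972 - 48631 = 497341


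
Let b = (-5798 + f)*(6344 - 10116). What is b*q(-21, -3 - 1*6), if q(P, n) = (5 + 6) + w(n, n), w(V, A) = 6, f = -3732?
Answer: 611101720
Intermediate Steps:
q(P, n) = 17 (q(P, n) = (5 + 6) + 6 = 11 + 6 = 17)
b = 35947160 (b = (-5798 - 3732)*(6344 - 10116) = -9530*(-3772) = 35947160)
b*q(-21, -3 - 1*6) = 35947160*17 = 611101720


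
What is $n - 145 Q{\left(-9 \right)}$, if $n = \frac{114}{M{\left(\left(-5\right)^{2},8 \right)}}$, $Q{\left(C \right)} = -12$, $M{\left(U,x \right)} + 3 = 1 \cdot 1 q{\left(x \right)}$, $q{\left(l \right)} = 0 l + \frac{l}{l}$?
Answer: $1683$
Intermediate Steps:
$q{\left(l \right)} = 1$ ($q{\left(l \right)} = 0 + 1 = 1$)
$M{\left(U,x \right)} = -2$ ($M{\left(U,x \right)} = -3 + 1 \cdot 1 \cdot 1 = -3 + 1 \cdot 1 = -3 + 1 = -2$)
$n = -57$ ($n = \frac{114}{-2} = 114 \left(- \frac{1}{2}\right) = -57$)
$n - 145 Q{\left(-9 \right)} = -57 - -1740 = -57 + 1740 = 1683$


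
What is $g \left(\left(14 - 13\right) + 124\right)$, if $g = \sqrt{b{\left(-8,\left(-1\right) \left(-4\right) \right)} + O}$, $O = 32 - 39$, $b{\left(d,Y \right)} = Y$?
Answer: $125 i \sqrt{3} \approx 216.51 i$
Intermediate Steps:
$O = -7$
$g = i \sqrt{3}$ ($g = \sqrt{\left(-1\right) \left(-4\right) - 7} = \sqrt{4 - 7} = \sqrt{-3} = i \sqrt{3} \approx 1.732 i$)
$g \left(\left(14 - 13\right) + 124\right) = i \sqrt{3} \left(\left(14 - 13\right) + 124\right) = i \sqrt{3} \left(1 + 124\right) = i \sqrt{3} \cdot 125 = 125 i \sqrt{3}$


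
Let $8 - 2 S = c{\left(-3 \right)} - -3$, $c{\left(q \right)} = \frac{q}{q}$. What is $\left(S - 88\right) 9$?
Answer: $-774$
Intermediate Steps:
$c{\left(q \right)} = 1$
$S = 2$ ($S = 4 - \frac{1 - -3}{2} = 4 - \frac{1 + 3}{2} = 4 - 2 = 2$)
$\left(S - 88\right) 9 = \left(2 - 88\right) 9 = \left(-86\right) 9 = -774$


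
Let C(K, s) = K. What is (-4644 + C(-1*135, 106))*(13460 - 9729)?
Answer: -17830449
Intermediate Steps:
(-4644 + C(-1*135, 106))*(13460 - 9729) = (-4644 - 1*135)*(13460 - 9729) = (-4644 - 135)*3731 = -4779*3731 = -17830449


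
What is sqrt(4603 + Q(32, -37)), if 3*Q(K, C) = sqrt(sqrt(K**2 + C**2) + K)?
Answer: sqrt(41427 + 3*sqrt(32 + sqrt(2393)))/3 ≈ 67.868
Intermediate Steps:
Q(K, C) = sqrt(K + sqrt(C**2 + K**2))/3 (Q(K, C) = sqrt(sqrt(K**2 + C**2) + K)/3 = sqrt(sqrt(C**2 + K**2) + K)/3 = sqrt(K + sqrt(C**2 + K**2))/3)
sqrt(4603 + Q(32, -37)) = sqrt(4603 + sqrt(32 + sqrt((-37)**2 + 32**2))/3) = sqrt(4603 + sqrt(32 + sqrt(1369 + 1024))/3) = sqrt(4603 + sqrt(32 + sqrt(2393))/3)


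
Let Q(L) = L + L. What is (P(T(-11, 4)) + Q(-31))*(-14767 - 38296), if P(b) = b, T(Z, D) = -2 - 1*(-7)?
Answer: 3024591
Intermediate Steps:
T(Z, D) = 5 (T(Z, D) = -2 + 7 = 5)
Q(L) = 2*L
(P(T(-11, 4)) + Q(-31))*(-14767 - 38296) = (5 + 2*(-31))*(-14767 - 38296) = (5 - 62)*(-53063) = -57*(-53063) = 3024591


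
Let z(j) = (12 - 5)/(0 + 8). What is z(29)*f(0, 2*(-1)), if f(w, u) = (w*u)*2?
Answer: 0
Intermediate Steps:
z(j) = 7/8
f(w, u) = 2*u*w (f(w, u) = (u*w)*2 = 2*u*w)
z(29)*f(0, 2*(-1)) = 7*(2*(2*(-1))*0)/8 = 7*(2*(-2)*0)/8 = (7/8)*0 = 0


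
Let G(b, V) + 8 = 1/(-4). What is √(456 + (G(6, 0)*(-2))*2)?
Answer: √489 ≈ 22.113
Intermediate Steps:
G(b, V) = -33/4 (G(b, V) = -8 + 1/(-4) = -8 - ¼ = -33/4)
√(456 + (G(6, 0)*(-2))*2) = √(456 - 33/4*(-2)*2) = √(456 + (33/2)*2) = √(456 + 33) = √489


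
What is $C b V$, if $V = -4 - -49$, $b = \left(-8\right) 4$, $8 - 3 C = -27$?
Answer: $-16800$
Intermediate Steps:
$C = \frac{35}{3}$ ($C = \frac{8}{3} - -9 = \frac{8}{3} + 9 = \frac{35}{3} \approx 11.667$)
$b = -32$
$V = 45$ ($V = -4 + 49 = 45$)
$C b V = \frac{35}{3} \left(-32\right) 45 = \left(- \frac{1120}{3}\right) 45 = -16800$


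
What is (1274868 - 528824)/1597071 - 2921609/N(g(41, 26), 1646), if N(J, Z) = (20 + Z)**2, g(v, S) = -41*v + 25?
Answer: -370761443825/633251428068 ≈ -0.58549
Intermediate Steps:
g(v, S) = 25 - 41*v
(1274868 - 528824)/1597071 - 2921609/N(g(41, 26), 1646) = (1274868 - 528824)/1597071 - 2921609/(20 + 1646)**2 = 746044*(1/1597071) - 2921609/(1666**2) = 746044/1597071 - 2921609/2775556 = -370761443825/633251428068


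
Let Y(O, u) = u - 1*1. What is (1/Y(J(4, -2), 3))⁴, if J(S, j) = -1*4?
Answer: 1/16 ≈ 0.062500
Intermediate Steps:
J(S, j) = -4
Y(O, u) = -1 + u (Y(O, u) = u - 1 = -1 + u)
(1/Y(J(4, -2), 3))⁴ = (1/(-1 + 3))⁴ = (1/2)⁴ = (½)⁴ = 1/16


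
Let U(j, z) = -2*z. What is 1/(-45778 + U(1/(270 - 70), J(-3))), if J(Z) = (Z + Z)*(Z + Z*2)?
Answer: -1/45886 ≈ -2.1793e-5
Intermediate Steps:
J(Z) = 6*Z**2 (J(Z) = (2*Z)*(Z + 2*Z) = (2*Z)*(3*Z) = 6*Z**2)
1/(-45778 + U(1/(270 - 70), J(-3))) = 1/(-45778 - 12*(-3)**2) = 1/(-45778 - 12*9) = 1/(-45778 - 2*54) = 1/(-45778 - 108) = 1/(-45886) = -1/45886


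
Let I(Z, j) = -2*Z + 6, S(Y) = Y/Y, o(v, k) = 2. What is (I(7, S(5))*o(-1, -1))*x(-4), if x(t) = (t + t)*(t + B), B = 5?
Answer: 128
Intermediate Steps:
x(t) = 2*t*(5 + t) (x(t) = (t + t)*(t + 5) = (2*t)*(5 + t) = 2*t*(5 + t))
S(Y) = 1
I(Z, j) = 6 - 2*Z
(I(7, S(5))*o(-1, -1))*x(-4) = ((6 - 2*7)*2)*(2*(-4)*(5 - 4)) = ((6 - 14)*2)*(2*(-4)*1) = -8*2*(-8) = -16*(-8) = 128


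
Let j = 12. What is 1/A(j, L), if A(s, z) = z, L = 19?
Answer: 1/19 ≈ 0.052632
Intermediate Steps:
1/A(j, L) = 1/19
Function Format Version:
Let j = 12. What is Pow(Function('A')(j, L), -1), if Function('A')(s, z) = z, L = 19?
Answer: Rational(1, 19) ≈ 0.052632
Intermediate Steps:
Pow(Function('A')(j, L), -1) = Pow(19, -1) = Rational(1, 19)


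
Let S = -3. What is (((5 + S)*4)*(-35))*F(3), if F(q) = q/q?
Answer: -280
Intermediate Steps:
F(q) = 1
(((5 + S)*4)*(-35))*F(3) = (((5 - 3)*4)*(-35))*1 = ((2*4)*(-35))*1 = (8*(-35))*1 = -280*1 = -280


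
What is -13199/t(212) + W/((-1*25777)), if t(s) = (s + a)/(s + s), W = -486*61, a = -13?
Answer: -144251884598/5129623 ≈ -28121.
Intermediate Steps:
W = -29646
t(s) = (-13 + s)/(2*s) (t(s) = (s - 13)/(s + s) = (-13 + s)/((2*s)) = (-13 + s)*(1/(2*s)) = (-13 + s)/(2*s))
-13199/t(212) + W/((-1*25777)) = -13199*424/(-13 + 212) - 29646/((-1*25777)) = -13199/((½)*(1/212)*199) - 29646/(-25777) = -13199/199/424 - 29646*(-1/25777) = -13199*424/199 + 29646/25777 = -5596376/199 + 29646/25777 = -144251884598/5129623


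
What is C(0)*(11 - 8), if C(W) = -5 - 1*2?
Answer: -21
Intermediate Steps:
C(W) = -7 (C(W) = -5 - 2 = -7)
C(0)*(11 - 8) = -7*(11 - 8) = -7*3 = -21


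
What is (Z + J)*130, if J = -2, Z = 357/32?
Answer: 19045/16 ≈ 1190.3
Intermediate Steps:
Z = 357/32 (Z = 357*(1/32) = 357/32 ≈ 11.156)
(Z + J)*130 = (357/32 - 2)*130 = (293/32)*130 = 19045/16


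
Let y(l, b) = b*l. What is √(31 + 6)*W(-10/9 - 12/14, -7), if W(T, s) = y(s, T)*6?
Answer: 248*√37/3 ≈ 502.84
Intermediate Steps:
W(T, s) = 6*T*s (W(T, s) = (T*s)*6 = 6*T*s)
√(31 + 6)*W(-10/9 - 12/14, -7) = √(31 + 6)*(6*(-10/9 - 12/14)*(-7)) = √37*(6*(-10*⅑ - 12*1/14)*(-7)) = √37*(6*(-10/9 - 6/7)*(-7)) = √37*(6*(-124/63)*(-7)) = √37*(248/3) = 248*√37/3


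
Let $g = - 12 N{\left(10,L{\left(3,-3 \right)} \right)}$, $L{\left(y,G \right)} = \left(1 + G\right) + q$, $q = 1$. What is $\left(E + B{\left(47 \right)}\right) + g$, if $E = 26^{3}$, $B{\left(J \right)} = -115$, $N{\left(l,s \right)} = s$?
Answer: $17473$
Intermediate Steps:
$L{\left(y,G \right)} = 2 + G$ ($L{\left(y,G \right)} = \left(1 + G\right) + 1 = 2 + G$)
$E = 17576$
$g = 12$ ($g = - 12 \left(2 - 3\right) = \left(-12\right) \left(-1\right) = 12$)
$\left(E + B{\left(47 \right)}\right) + g = \left(17576 - 115\right) + 12 = 17461 + 12 = 17473$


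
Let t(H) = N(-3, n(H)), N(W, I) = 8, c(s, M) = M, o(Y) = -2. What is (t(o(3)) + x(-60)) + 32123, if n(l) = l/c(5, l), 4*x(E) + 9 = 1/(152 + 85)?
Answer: 7614514/237 ≈ 32129.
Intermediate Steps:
x(E) = -533/237 (x(E) = -9/4 + 1/(4*(152 + 85)) = -9/4 + (¼)/237 = -9/4 + (¼)*(1/237) = -9/4 + 1/948 = -533/237)
n(l) = 1 (n(l) = l/l = 1)
t(H) = 8
(t(o(3)) + x(-60)) + 32123 = (8 - 533/237) + 32123 = 1363/237 + 32123 = 7614514/237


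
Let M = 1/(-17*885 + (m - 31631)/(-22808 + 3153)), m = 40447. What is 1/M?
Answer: -295718291/19655 ≈ -15045.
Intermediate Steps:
M = -19655/295718291 (M = 1/(-17*885 + (40447 - 31631)/(-22808 + 3153)) = 1/(-15045 + 8816/(-19655)) = 1/(-15045 + 8816*(-1/19655)) = 1/(-15045 - 8816/19655) = 1/(-295718291/19655) = -19655/295718291 ≈ -6.6465e-5)
1/M = 1/(-19655/295718291) = -295718291/19655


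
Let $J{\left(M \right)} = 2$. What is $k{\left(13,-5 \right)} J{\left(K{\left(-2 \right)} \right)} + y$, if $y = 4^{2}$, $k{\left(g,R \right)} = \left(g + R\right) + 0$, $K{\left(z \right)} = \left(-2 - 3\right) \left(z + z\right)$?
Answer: $32$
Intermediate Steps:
$K{\left(z \right)} = - 10 z$ ($K{\left(z \right)} = - 5 \cdot 2 z = - 10 z$)
$k{\left(g,R \right)} = R + g$ ($k{\left(g,R \right)} = \left(R + g\right) + 0 = R + g$)
$y = 16$
$k{\left(13,-5 \right)} J{\left(K{\left(-2 \right)} \right)} + y = \left(-5 + 13\right) 2 + 16 = 8 \cdot 2 + 16 = 16 + 16 = 32$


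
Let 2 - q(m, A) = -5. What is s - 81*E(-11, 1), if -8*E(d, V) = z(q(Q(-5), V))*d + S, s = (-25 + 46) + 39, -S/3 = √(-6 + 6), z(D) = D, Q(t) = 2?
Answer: -5757/8 ≈ -719.63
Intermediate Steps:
q(m, A) = 7 (q(m, A) = 2 - 1*(-5) = 2 + 5 = 7)
S = 0 (S = -3*√(-6 + 6) = -3*√0 = -3*0 = 0)
s = 60 (s = 21 + 39 = 60)
E(d, V) = -7*d/8 (E(d, V) = -(7*d + 0)/8 = -7*d/8)
s - 81*E(-11, 1) = 60 - (-567)*(-11)/8 = 60 - 81*77/8 = 60 - 6237/8 = -5757/8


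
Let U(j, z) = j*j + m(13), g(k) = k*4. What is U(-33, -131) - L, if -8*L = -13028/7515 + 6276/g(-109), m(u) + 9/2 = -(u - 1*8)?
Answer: 7060838773/6553080 ≈ 1077.5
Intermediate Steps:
m(u) = 7/2 - u (m(u) = -9/2 - (u - 1*8) = -9/2 - (u - 8) = -9/2 - (-8 + u) = -9/2 + (8 - u) = 7/2 - u)
g(k) = 4*k
U(j, z) = -19/2 + j**2 (U(j, z) = j*j + (7/2 - 1*13) = j**2 + (7/2 - 13) = j**2 - 19/2 = -19/2 + j**2)
L = 13211087/6553080 (L = -(-13028/7515 + 6276/((4*(-109))))/8 = -(-13028*1/7515 + 6276/(-436))/8 = -(-13028/7515 + 6276*(-1/436))/8 = -(-13028/7515 - 1569/109)/8 = -1/8*(-13211087/819135) = 13211087/6553080 ≈ 2.0160)
U(-33, -131) - L = (-19/2 + (-33)**2) - 1*13211087/6553080 = (-19/2 + 1089) - 13211087/6553080 = 2159/2 - 13211087/6553080 = 7060838773/6553080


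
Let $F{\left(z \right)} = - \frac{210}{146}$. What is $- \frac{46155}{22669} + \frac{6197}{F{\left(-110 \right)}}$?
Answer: $- \frac{10259871164}{2380245} \approx -4310.4$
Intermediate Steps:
$F{\left(z \right)} = - \frac{105}{73}$ ($F{\left(z \right)} = \left(-210\right) \frac{1}{146} = - \frac{105}{73}$)
$- \frac{46155}{22669} + \frac{6197}{F{\left(-110 \right)}} = - \frac{46155}{22669} + \frac{6197}{- \frac{105}{73}} = \left(-46155\right) \frac{1}{22669} + 6197 \left(- \frac{73}{105}\right) = - \frac{46155}{22669} - \frac{452381}{105} = - \frac{10259871164}{2380245}$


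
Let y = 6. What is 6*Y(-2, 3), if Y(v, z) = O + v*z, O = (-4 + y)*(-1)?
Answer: -48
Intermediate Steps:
O = -2 (O = (-4 + 6)*(-1) = 2*(-1) = -2)
Y(v, z) = -2 + v*z
6*Y(-2, 3) = 6*(-2 - 2*3) = 6*(-2 - 6) = 6*(-8) = -48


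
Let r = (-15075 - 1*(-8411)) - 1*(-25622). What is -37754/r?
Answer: -18877/9479 ≈ -1.9915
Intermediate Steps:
r = 18958 (r = (-15075 + 8411) + 25622 = -6664 + 25622 = 18958)
-37754/r = -37754/18958 = -37754*1/18958 = -18877/9479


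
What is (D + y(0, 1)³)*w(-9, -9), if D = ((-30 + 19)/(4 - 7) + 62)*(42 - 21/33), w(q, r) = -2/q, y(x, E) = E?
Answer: 179336/297 ≈ 603.83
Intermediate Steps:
D = 89635/33 (D = (-11/(-3) + 62)*(42 - 21*1/33) = (-11*(-⅓) + 62)*(42 - 7/11) = (11/3 + 62)*(455/11) = (197/3)*(455/11) = 89635/33 ≈ 2716.2)
(D + y(0, 1)³)*w(-9, -9) = (89635/33 + 1³)*(-2/(-9)) = (89635/33 + 1)*(-2*(-⅑)) = (89668/33)*(2/9) = 179336/297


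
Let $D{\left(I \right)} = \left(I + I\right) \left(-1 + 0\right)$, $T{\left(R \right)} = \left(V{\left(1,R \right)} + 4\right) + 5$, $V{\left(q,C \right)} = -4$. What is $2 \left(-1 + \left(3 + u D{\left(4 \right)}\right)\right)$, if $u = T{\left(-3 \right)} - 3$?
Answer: $-28$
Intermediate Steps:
$T{\left(R \right)} = 5$ ($T{\left(R \right)} = \left(-4 + 4\right) + 5 = 0 + 5 = 5$)
$D{\left(I \right)} = - 2 I$ ($D{\left(I \right)} = 2 I \left(-1\right) = - 2 I$)
$u = 2$ ($u = 5 - 3 = 2$)
$2 \left(-1 + \left(3 + u D{\left(4 \right)}\right)\right) = 2 \left(-1 + \left(3 + 2 \left(\left(-2\right) 4\right)\right)\right) = 2 \left(-1 + \left(3 + 2 \left(-8\right)\right)\right) = 2 \left(-1 + \left(3 - 16\right)\right) = 2 \left(-1 - 13\right) = 2 \left(-14\right) = -28$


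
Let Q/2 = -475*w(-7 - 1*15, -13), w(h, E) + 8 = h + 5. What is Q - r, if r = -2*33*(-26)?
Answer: 22034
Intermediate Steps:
r = 1716 (r = -66*(-26) = 1716)
w(h, E) = -3 + h (w(h, E) = -8 + (h + 5) = -8 + (5 + h) = -3 + h)
Q = 23750 (Q = 2*(-475*(-3 + (-7 - 1*15))) = 2*(-475*(-3 + (-7 - 15))) = 2*(-475*(-3 - 22)) = 2*(-475*(-25)) = 2*11875 = 23750)
Q - r = 23750 - 1*1716 = 23750 - 1716 = 22034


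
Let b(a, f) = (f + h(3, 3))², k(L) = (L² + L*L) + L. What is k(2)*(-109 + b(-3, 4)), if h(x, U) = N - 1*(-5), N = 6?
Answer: 1160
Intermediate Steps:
k(L) = L + 2*L² (k(L) = (L² + L²) + L = 2*L² + L = L + 2*L²)
h(x, U) = 11 (h(x, U) = 6 - 1*(-5) = 6 + 5 = 11)
b(a, f) = (11 + f)² (b(a, f) = (f + 11)² = (11 + f)²)
k(2)*(-109 + b(-3, 4)) = (2*(1 + 2*2))*(-109 + (11 + 4)²) = (2*(1 + 4))*(-109 + 15²) = (2*5)*(-109 + 225) = 10*116 = 1160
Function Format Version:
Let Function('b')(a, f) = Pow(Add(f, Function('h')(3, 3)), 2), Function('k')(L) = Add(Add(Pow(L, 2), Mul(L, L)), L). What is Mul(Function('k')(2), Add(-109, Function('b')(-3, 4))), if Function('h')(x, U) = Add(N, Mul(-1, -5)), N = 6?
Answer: 1160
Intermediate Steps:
Function('k')(L) = Add(L, Mul(2, Pow(L, 2))) (Function('k')(L) = Add(Add(Pow(L, 2), Pow(L, 2)), L) = Add(Mul(2, Pow(L, 2)), L) = Add(L, Mul(2, Pow(L, 2))))
Function('h')(x, U) = 11 (Function('h')(x, U) = Add(6, Mul(-1, -5)) = Add(6, 5) = 11)
Function('b')(a, f) = Pow(Add(11, f), 2) (Function('b')(a, f) = Pow(Add(f, 11), 2) = Pow(Add(11, f), 2))
Mul(Function('k')(2), Add(-109, Function('b')(-3, 4))) = Mul(Mul(2, Add(1, Mul(2, 2))), Add(-109, Pow(Add(11, 4), 2))) = Mul(Mul(2, Add(1, 4)), Add(-109, Pow(15, 2))) = Mul(Mul(2, 5), Add(-109, 225)) = Mul(10, 116) = 1160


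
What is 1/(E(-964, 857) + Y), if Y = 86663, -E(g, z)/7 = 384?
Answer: 1/83975 ≈ 1.1908e-5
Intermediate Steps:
E(g, z) = -2688 (E(g, z) = -7*384 = -2688)
1/(E(-964, 857) + Y) = 1/(-2688 + 86663) = 1/83975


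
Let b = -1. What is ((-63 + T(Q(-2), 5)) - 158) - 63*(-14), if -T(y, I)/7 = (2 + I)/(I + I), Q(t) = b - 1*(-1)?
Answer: 6561/10 ≈ 656.10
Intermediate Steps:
Q(t) = 0 (Q(t) = -1 - 1*(-1) = -1 + 1 = 0)
T(y, I) = -7*(2 + I)/(2*I) (T(y, I) = -7*(2 + I)/(I + I) = -7*(2 + I)/(2*I))
((-63 + T(Q(-2), 5)) - 158) - 63*(-14) = ((-63 + (-7/2 - 7/5)) - 158) - 63*(-14) = ((-63 + (-7/2 - 7*⅕)) - 158) + 882 = ((-63 + (-7/2 - 7/5)) - 158) + 882 = ((-63 - 49/10) - 158) + 882 = (-679/10 - 158) + 882 = -2259/10 + 882 = 6561/10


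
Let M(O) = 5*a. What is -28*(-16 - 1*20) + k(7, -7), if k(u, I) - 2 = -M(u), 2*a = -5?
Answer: 2045/2 ≈ 1022.5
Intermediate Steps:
a = -5/2 (a = (½)*(-5) = -5/2 ≈ -2.5000)
M(O) = -25/2 (M(O) = 5*(-5/2) = -25/2)
k(u, I) = 29/2 (k(u, I) = 2 - 1*(-25/2) = 2 + 25/2 = 29/2)
-28*(-16 - 1*20) + k(7, -7) = -28*(-16 - 1*20) + 29/2 = -28*(-16 - 20) + 29/2 = -28*(-36) + 29/2 = 1008 + 29/2 = 2045/2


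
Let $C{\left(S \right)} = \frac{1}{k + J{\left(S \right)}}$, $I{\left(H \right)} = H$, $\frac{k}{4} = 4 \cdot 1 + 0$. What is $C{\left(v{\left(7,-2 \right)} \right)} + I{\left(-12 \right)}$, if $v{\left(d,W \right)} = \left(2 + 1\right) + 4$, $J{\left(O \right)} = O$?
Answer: $- \frac{275}{23} \approx -11.957$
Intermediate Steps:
$k = 16$ ($k = 4 \left(4 \cdot 1 + 0\right) = 4 \left(4 + 0\right) = 4 \cdot 4 = 16$)
$v{\left(d,W \right)} = 7$ ($v{\left(d,W \right)} = 3 + 4 = 7$)
$C{\left(S \right)} = \frac{1}{16 + S}$
$C{\left(v{\left(7,-2 \right)} \right)} + I{\left(-12 \right)} = \frac{1}{16 + 7} - 12 = \frac{1}{23} - 12 = - \frac{275}{23}$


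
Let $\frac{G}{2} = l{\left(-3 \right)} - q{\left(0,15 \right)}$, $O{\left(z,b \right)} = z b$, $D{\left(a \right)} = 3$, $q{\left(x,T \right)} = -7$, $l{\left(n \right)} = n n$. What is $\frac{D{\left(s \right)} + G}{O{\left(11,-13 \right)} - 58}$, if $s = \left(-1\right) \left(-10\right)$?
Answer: $- \frac{35}{201} \approx -0.17413$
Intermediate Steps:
$l{\left(n \right)} = n^{2}$
$s = 10$
$O{\left(z,b \right)} = b z$
$G = 32$ ($G = 2 \left(\left(-3\right)^{2} - -7\right) = 2 \left(9 + 7\right) = 2 \cdot 16 = 32$)
$\frac{D{\left(s \right)} + G}{O{\left(11,-13 \right)} - 58} = \frac{3 + 32}{\left(-13\right) 11 - 58} = \frac{35}{-143 - 58} = \frac{35}{-201} = 35 \left(- \frac{1}{201}\right) = - \frac{35}{201}$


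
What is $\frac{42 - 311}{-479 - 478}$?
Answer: $\frac{269}{957} \approx 0.28109$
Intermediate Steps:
$\frac{42 - 311}{-479 - 478} = - \frac{269}{-957} = \left(-269\right) \left(- \frac{1}{957}\right) = \frac{269}{957}$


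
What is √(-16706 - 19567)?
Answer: I*√36273 ≈ 190.45*I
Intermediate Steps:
√(-16706 - 19567) = √(-36273) = I*√36273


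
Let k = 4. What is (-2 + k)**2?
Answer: 4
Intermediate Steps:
(-2 + k)**2 = (-2 + 4)**2 = 2**2 = 4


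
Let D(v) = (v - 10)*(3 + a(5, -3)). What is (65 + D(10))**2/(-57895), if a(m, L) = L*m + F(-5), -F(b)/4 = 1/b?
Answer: -845/11579 ≈ -0.072977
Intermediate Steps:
F(b) = -4/b
a(m, L) = 4/5 + L*m (a(m, L) = L*m - 4/(-5) = L*m - 4*(-1/5) = L*m + 4/5 = 4/5 + L*m)
D(v) = 112 - 56*v/5 (D(v) = (v - 10)*(3 + (4/5 - 3*5)) = (-10 + v)*(3 + (4/5 - 15)) = (-10 + v)*(3 - 71/5) = (-10 + v)*(-56/5) = 112 - 56*v/5)
(65 + D(10))**2/(-57895) = (65 + (112 - 56/5*10))**2/(-57895) = (65 + (112 - 112))**2*(-1/57895) = (65 + 0)**2*(-1/57895) = 65**2*(-1/57895) = 4225*(-1/57895) = -845/11579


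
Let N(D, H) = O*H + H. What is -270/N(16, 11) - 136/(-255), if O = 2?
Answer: -1262/165 ≈ -7.6485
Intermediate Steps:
N(D, H) = 3*H (N(D, H) = 2*H + H = 3*H)
-270/N(16, 11) - 136/(-255) = -270/(3*11) - 136/(-255) = -270/33 - 136*(-1/255) = -270*1/33 + 8/15 = -90/11 + 8/15 = -1262/165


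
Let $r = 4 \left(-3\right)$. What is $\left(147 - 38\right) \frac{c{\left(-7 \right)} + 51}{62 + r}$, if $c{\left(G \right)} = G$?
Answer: $\frac{2398}{25} \approx 95.92$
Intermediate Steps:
$r = -12$
$\left(147 - 38\right) \frac{c{\left(-7 \right)} + 51}{62 + r} = \left(147 - 38\right) \frac{-7 + 51}{62 - 12} = 109 \cdot \frac{44}{50} = 109 \cdot 44 \cdot \frac{1}{50} = 109 \cdot \frac{22}{25} = \frac{2398}{25}$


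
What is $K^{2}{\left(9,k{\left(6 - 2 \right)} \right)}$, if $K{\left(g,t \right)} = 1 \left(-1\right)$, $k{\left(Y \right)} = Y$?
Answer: $1$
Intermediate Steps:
$K{\left(g,t \right)} = -1$
$K^{2}{\left(9,k{\left(6 - 2 \right)} \right)} = \left(-1\right)^{2} = 1$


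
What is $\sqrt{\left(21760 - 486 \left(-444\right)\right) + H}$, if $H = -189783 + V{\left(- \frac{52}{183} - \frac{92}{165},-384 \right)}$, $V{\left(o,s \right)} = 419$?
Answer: $2 \sqrt{12045} \approx 219.5$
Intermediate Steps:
$H = -189364$ ($H = -189783 + 419 = -189364$)
$\sqrt{\left(21760 - 486 \left(-444\right)\right) + H} = \sqrt{\left(21760 - 486 \left(-444\right)\right) - 189364} = \sqrt{\left(21760 - -215784\right) - 189364} = \sqrt{\left(21760 + 215784\right) - 189364} = \sqrt{237544 - 189364} = \sqrt{48180} = 2 \sqrt{12045}$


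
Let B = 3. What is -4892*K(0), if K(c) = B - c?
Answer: -14676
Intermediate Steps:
K(c) = 3 - c
-4892*K(0) = -4892*(3 - 1*0) = -4892*(3 + 0) = -4892*3 = -14676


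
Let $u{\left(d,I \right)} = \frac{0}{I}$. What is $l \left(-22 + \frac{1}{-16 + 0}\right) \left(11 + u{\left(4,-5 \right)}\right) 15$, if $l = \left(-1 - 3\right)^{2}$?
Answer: $-58245$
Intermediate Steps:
$u{\left(d,I \right)} = 0$
$l = 16$ ($l = \left(-4\right)^{2} = 16$)
$l \left(-22 + \frac{1}{-16 + 0}\right) \left(11 + u{\left(4,-5 \right)}\right) 15 = 16 \left(-22 + \frac{1}{-16 + 0}\right) \left(11 + 0\right) 15 = 16 \left(-22 + \frac{1}{-16}\right) 11 \cdot 15 = 16 \left(-22 - \frac{1}{16}\right) 11 \cdot 15 = 16 \left(\left(- \frac{353}{16}\right) 11\right) 15 = 16 \left(- \frac{3883}{16}\right) 15 = \left(-3883\right) 15 = -58245$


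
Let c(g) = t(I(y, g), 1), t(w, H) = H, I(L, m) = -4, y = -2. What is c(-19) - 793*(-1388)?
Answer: 1100685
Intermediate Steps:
c(g) = 1
c(-19) - 793*(-1388) = 1 - 793*(-1388) = 1 + 1100684 = 1100685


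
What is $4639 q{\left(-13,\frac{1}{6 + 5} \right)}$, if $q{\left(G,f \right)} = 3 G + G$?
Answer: $-241228$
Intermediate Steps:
$q{\left(G,f \right)} = 4 G$
$4639 q{\left(-13,\frac{1}{6 + 5} \right)} = 4639 \cdot 4 \left(-13\right) = 4639 \left(-52\right) = -241228$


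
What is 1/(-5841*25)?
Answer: -1/146025 ≈ -6.8481e-6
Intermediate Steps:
1/(-5841*25) = 1/(-146025) = -1/146025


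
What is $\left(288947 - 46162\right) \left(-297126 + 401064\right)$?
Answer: $25234587330$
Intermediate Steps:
$\left(288947 - 46162\right) \left(-297126 + 401064\right) = 242785 \cdot 103938 = 25234587330$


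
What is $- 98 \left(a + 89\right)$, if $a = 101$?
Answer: $-18620$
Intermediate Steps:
$- 98 \left(a + 89\right) = - 98 \left(101 + 89\right) = \left(-98\right) 190 = -18620$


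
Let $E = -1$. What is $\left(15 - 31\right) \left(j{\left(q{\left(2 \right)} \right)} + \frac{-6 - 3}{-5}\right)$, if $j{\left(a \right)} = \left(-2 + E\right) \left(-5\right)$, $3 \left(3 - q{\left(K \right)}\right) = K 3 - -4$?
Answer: $- \frac{1344}{5} \approx -268.8$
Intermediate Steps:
$q{\left(K \right)} = \frac{5}{3} - K$ ($q{\left(K \right)} = 3 - \frac{K 3 - -4}{3} = 3 - \frac{3 K + 4}{3} = 3 - \frac{4 + 3 K}{3} = 3 - \left(\frac{4}{3} + K\right) = \frac{5}{3} - K$)
$j{\left(a \right)} = 15$ ($j{\left(a \right)} = \left(-2 - 1\right) \left(-5\right) = \left(-3\right) \left(-5\right) = 15$)
$\left(15 - 31\right) \left(j{\left(q{\left(2 \right)} \right)} + \frac{-6 - 3}{-5}\right) = \left(15 - 31\right) \left(15 + \frac{-6 - 3}{-5}\right) = - 16 \left(15 - - \frac{9}{5}\right) = - 16 \left(15 + \frac{9}{5}\right) = \left(-16\right) \frac{84}{5} = - \frac{1344}{5}$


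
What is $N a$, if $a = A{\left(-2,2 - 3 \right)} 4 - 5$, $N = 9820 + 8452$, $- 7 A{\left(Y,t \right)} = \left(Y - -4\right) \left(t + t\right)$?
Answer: $- \frac{347168}{7} \approx -49595.0$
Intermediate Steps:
$A{\left(Y,t \right)} = - \frac{2 t \left(4 + Y\right)}{7}$ ($A{\left(Y,t \right)} = - \frac{\left(Y - -4\right) \left(t + t\right)}{7} = - \frac{\left(Y + 4\right) 2 t}{7} = - \frac{\left(4 + Y\right) 2 t}{7} = - \frac{2 t \left(4 + Y\right)}{7}$)
$N = 18272$
$a = - \frac{19}{7}$ ($a = - \frac{2 \left(2 - 3\right) \left(4 - 2\right)}{7} \cdot 4 - 5 = \left(- \frac{2}{7}\right) \left(-1\right) 2 \cdot 4 - 5 = \frac{4}{7} \cdot 4 - 5 = \frac{16}{7} - 5 = - \frac{19}{7} \approx -2.7143$)
$N a = 18272 \left(- \frac{19}{7}\right) = - \frac{347168}{7}$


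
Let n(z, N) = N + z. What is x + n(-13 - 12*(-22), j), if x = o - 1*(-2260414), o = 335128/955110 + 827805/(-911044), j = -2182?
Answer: 982606126027333901/435073617420 ≈ 2.2585e+6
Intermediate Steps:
o = -242664239959/435073617420 (o = 335128*(1/955110) + 827805*(-1/911044) = 167564/477555 - 827805/911044 = -242664239959/435073617420 ≈ -0.55775)
x = 983446253182571921/435073617420 (x = -242664239959/435073617420 - 1*(-2260414) = -242664239959/435073617420 + 2260414 = 983446253182571921/435073617420 ≈ 2.2604e+6)
x + n(-13 - 12*(-22), j) = 983446253182571921/435073617420 + (-2182 + (-13 - 12*(-22))) = 983446253182571921/435073617420 + (-2182 + (-13 + 264)) = 983446253182571921/435073617420 + (-2182 + 251) = 983446253182571921/435073617420 - 1931 = 982606126027333901/435073617420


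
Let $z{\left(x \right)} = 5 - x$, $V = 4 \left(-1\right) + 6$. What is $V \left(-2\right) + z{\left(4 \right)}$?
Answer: $-3$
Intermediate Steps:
$V = 2$ ($V = -4 + 6 = 2$)
$V \left(-2\right) + z{\left(4 \right)} = 2 \left(-2\right) + \left(5 - 4\right) = -4 + \left(5 - 4\right) = -4 + 1 = -3$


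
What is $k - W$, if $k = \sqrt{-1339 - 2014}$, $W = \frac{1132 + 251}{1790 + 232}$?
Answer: $- \frac{461}{674} + i \sqrt{3353} \approx -0.68398 + 57.905 i$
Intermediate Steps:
$W = \frac{461}{674}$ ($W = \frac{1383}{2022} = 1383 \cdot \frac{1}{2022} = \frac{461}{674} \approx 0.68398$)
$k = i \sqrt{3353}$ ($k = \sqrt{-3353} = i \sqrt{3353} \approx 57.905 i$)
$k - W = i \sqrt{3353} - \frac{461}{674} = - \frac{461}{674} + i \sqrt{3353}$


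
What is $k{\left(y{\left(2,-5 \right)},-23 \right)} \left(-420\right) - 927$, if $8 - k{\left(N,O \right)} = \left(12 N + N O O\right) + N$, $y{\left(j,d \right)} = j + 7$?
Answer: $2044473$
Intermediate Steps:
$y{\left(j,d \right)} = 7 + j$
$k{\left(N,O \right)} = 8 - 13 N - N O^{2}$ ($k{\left(N,O \right)} = 8 - \left(\left(12 N + N O O\right) + N\right) = 8 - \left(\left(12 N + N O^{2}\right) + N\right) = 8 - \left(13 N + N O^{2}\right) = 8 - 13 N - N O^{2}$)
$k{\left(y{\left(2,-5 \right)},-23 \right)} \left(-420\right) - 927 = \left(8 - 13 \left(7 + 2\right) - \left(7 + 2\right) \left(-23\right)^{2}\right) \left(-420\right) - 927 = \left(8 - 117 - 9 \cdot 529\right) \left(-420\right) - 927 = \left(8 - 117 - 4761\right) \left(-420\right) - 927 = \left(-4870\right) \left(-420\right) - 927 = 2045400 - 927 = 2044473$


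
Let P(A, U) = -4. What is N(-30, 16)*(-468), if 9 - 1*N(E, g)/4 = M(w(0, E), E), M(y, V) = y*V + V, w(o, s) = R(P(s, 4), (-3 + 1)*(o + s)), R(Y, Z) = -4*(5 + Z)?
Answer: 14528592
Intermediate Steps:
R(Y, Z) = -20 - 4*Z
w(o, s) = -20 + 8*o + 8*s (w(o, s) = -20 - 4*(-3 + 1)*(o + s) = -20 - (-8)*(o + s) = -20 - 4*(-2*o - 2*s) = -20 + (8*o + 8*s) = -20 + 8*o + 8*s)
M(y, V) = V + V*y (M(y, V) = V*y + V = V + V*y)
N(E, g) = 36 - 4*E*(-19 + 8*E) (N(E, g) = 36 - 4*E*(1 + (-20 + 8*0 + 8*E)) = 36 - 4*E*(1 + (-20 + 0 + 8*E)) = 36 - 4*E*(1 + (-20 + 8*E)) = 36 - 4*E*(-19 + 8*E))
N(-30, 16)*(-468) = (36 - 4*(-30)*(-19 + 8*(-30)))*(-468) = (36 - 4*(-30)*(-19 - 240))*(-468) = (36 - 4*(-30)*(-259))*(-468) = (36 - 31080)*(-468) = -31044*(-468) = 14528592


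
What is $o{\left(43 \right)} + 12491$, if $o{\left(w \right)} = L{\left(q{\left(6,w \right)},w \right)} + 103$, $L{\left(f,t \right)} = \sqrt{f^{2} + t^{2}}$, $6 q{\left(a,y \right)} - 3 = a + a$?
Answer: $12594 + \frac{\sqrt{7421}}{2} \approx 12637.0$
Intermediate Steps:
$q{\left(a,y \right)} = \frac{1}{2} + \frac{a}{3}$ ($q{\left(a,y \right)} = \frac{1}{2} + \frac{a + a}{6} = \frac{1}{2} + \frac{2 a}{6} = \frac{1}{2} + \frac{a}{3}$)
$o{\left(w \right)} = 103 + \sqrt{\frac{25}{4} + w^{2}}$ ($o{\left(w \right)} = \sqrt{\left(\frac{1}{2} + \frac{1}{3} \cdot 6\right)^{2} + w^{2}} + 103 = \sqrt{\left(\frac{1}{2} + 2\right)^{2} + w^{2}} + 103 = \sqrt{\left(\frac{5}{2}\right)^{2} + w^{2}} + 103 = \sqrt{\frac{25}{4} + w^{2}} + 103 = 103 + \sqrt{\frac{25}{4} + w^{2}}$)
$o{\left(43 \right)} + 12491 = \left(103 + \frac{\sqrt{25 + 4 \cdot 43^{2}}}{2}\right) + 12491 = \left(103 + \frac{\sqrt{25 + 4 \cdot 1849}}{2}\right) + 12491 = \left(103 + \frac{\sqrt{25 + 7396}}{2}\right) + 12491 = \left(103 + \frac{\sqrt{7421}}{2}\right) + 12491 = 12594 + \frac{\sqrt{7421}}{2}$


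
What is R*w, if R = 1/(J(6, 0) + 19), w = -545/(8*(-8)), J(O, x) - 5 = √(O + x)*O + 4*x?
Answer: 109/192 - 109*√6/768 ≈ 0.22006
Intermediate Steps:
J(O, x) = 5 + 4*x + O*√(O + x) (J(O, x) = 5 + (√(O + x)*O + 4*x) = 5 + (O*√(O + x) + 4*x) = 5 + (4*x + O*√(O + x)) = 5 + 4*x + O*√(O + x))
w = 545/64 (w = -545/(-64) = -545*(-1/64) = 545/64 ≈ 8.5156)
R = 1/(24 + 6*√6) (R = 1/((5 + 4*0 + 6*√(6 + 0)) + 19) = 1/((5 + 0 + 6*√6) + 19) = 1/((5 + 6*√6) + 19) = 1/(24 + 6*√6) ≈ 0.025842)
R*w = (1/15 - √6/60)*(545/64) = 109/192 - 109*√6/768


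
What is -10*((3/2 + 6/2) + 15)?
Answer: -195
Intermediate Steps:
-10*((3/2 + 6/2) + 15) = -10*((3*(½) + 6*(½)) + 15) = -10*((3/2 + 3) + 15) = -10*(9/2 + 15) = -10*39/2 = -195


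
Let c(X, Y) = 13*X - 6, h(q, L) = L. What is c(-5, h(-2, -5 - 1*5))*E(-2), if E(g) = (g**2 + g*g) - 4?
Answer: -284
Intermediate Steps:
c(X, Y) = -6 + 13*X
E(g) = -4 + 2*g**2 (E(g) = (g**2 + g**2) - 4 = 2*g**2 - 4 = -4 + 2*g**2)
c(-5, h(-2, -5 - 1*5))*E(-2) = (-6 + 13*(-5))*(-4 + 2*(-2)**2) = (-6 - 65)*(-4 + 2*4) = -71*(-4 + 8) = -71*4 = -284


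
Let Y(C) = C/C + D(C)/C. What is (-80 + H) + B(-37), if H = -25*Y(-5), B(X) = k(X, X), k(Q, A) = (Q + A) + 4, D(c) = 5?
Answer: -150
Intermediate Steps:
k(Q, A) = 4 + A + Q (k(Q, A) = (A + Q) + 4 = 4 + A + Q)
Y(C) = 1 + 5/C (Y(C) = C/C + 5/C = 1 + 5/C)
B(X) = 4 + 2*X (B(X) = 4 + X + X = 4 + 2*X)
H = 0 (H = -25*(5 - 5)/(-5) = -(-5)*0 = -25*0 = 0)
(-80 + H) + B(-37) = (-80 + 0) + (4 + 2*(-37)) = -80 + (4 - 74) = -80 - 70 = -150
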